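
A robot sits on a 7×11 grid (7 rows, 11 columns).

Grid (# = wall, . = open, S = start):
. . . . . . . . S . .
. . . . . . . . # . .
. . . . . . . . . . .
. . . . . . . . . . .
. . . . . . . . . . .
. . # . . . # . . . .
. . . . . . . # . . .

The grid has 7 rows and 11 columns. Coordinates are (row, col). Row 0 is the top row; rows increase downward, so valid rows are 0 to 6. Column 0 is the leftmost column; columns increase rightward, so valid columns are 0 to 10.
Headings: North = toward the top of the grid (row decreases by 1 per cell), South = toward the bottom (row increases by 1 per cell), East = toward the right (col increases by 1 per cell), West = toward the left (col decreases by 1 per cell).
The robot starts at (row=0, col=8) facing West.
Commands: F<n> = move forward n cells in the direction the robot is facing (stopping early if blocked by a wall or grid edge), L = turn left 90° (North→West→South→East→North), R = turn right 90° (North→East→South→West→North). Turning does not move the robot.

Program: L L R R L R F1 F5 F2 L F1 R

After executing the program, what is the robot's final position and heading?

Start: (row=0, col=8), facing West
  L: turn left, now facing South
  L: turn left, now facing East
  R: turn right, now facing South
  R: turn right, now facing West
  L: turn left, now facing South
  R: turn right, now facing West
  F1: move forward 1, now at (row=0, col=7)
  F5: move forward 5, now at (row=0, col=2)
  F2: move forward 2, now at (row=0, col=0)
  L: turn left, now facing South
  F1: move forward 1, now at (row=1, col=0)
  R: turn right, now facing West
Final: (row=1, col=0), facing West

Answer: Final position: (row=1, col=0), facing West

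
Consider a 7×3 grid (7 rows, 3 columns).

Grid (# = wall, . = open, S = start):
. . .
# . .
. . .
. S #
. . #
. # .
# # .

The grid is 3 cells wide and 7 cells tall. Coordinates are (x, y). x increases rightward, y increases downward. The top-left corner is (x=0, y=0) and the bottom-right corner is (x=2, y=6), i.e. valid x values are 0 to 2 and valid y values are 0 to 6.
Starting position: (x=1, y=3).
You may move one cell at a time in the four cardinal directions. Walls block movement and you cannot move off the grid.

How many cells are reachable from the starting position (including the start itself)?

BFS flood-fill from (x=1, y=3):
  Distance 0: (x=1, y=3)
  Distance 1: (x=1, y=2), (x=0, y=3), (x=1, y=4)
  Distance 2: (x=1, y=1), (x=0, y=2), (x=2, y=2), (x=0, y=4)
  Distance 3: (x=1, y=0), (x=2, y=1), (x=0, y=5)
  Distance 4: (x=0, y=0), (x=2, y=0)
Total reachable: 13 (grid has 15 open cells total)

Answer: Reachable cells: 13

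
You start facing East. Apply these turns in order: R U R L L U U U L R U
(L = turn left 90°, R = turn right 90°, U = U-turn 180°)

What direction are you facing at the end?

Answer: Final heading: West

Derivation:
Start: East
  R (right (90° clockwise)) -> South
  U (U-turn (180°)) -> North
  R (right (90° clockwise)) -> East
  L (left (90° counter-clockwise)) -> North
  L (left (90° counter-clockwise)) -> West
  U (U-turn (180°)) -> East
  U (U-turn (180°)) -> West
  U (U-turn (180°)) -> East
  L (left (90° counter-clockwise)) -> North
  R (right (90° clockwise)) -> East
  U (U-turn (180°)) -> West
Final: West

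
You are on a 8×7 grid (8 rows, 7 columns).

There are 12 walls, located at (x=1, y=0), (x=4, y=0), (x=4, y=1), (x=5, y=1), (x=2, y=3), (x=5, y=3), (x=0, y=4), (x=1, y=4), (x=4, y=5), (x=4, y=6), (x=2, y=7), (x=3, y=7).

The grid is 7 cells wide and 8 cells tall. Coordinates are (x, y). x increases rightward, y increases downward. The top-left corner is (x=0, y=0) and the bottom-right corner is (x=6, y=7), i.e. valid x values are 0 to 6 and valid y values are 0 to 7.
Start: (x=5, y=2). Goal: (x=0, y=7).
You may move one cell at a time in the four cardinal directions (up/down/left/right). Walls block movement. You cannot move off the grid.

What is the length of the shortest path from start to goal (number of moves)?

BFS from (x=5, y=2) until reaching (x=0, y=7):
  Distance 0: (x=5, y=2)
  Distance 1: (x=4, y=2), (x=6, y=2)
  Distance 2: (x=6, y=1), (x=3, y=2), (x=4, y=3), (x=6, y=3)
  Distance 3: (x=6, y=0), (x=3, y=1), (x=2, y=2), (x=3, y=3), (x=4, y=4), (x=6, y=4)
  Distance 4: (x=3, y=0), (x=5, y=0), (x=2, y=1), (x=1, y=2), (x=3, y=4), (x=5, y=4), (x=6, y=5)
  Distance 5: (x=2, y=0), (x=1, y=1), (x=0, y=2), (x=1, y=3), (x=2, y=4), (x=3, y=5), (x=5, y=5), (x=6, y=6)
  Distance 6: (x=0, y=1), (x=0, y=3), (x=2, y=5), (x=3, y=6), (x=5, y=6), (x=6, y=7)
  Distance 7: (x=0, y=0), (x=1, y=5), (x=2, y=6), (x=5, y=7)
  Distance 8: (x=0, y=5), (x=1, y=6), (x=4, y=7)
  Distance 9: (x=0, y=6), (x=1, y=7)
  Distance 10: (x=0, y=7)  <- goal reached here
One shortest path (10 moves): (x=5, y=2) -> (x=4, y=2) -> (x=3, y=2) -> (x=3, y=3) -> (x=3, y=4) -> (x=2, y=4) -> (x=2, y=5) -> (x=1, y=5) -> (x=0, y=5) -> (x=0, y=6) -> (x=0, y=7)

Answer: Shortest path length: 10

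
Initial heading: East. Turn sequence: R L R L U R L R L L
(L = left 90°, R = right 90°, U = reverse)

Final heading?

Answer: Final heading: South

Derivation:
Start: East
  R (right (90° clockwise)) -> South
  L (left (90° counter-clockwise)) -> East
  R (right (90° clockwise)) -> South
  L (left (90° counter-clockwise)) -> East
  U (U-turn (180°)) -> West
  R (right (90° clockwise)) -> North
  L (left (90° counter-clockwise)) -> West
  R (right (90° clockwise)) -> North
  L (left (90° counter-clockwise)) -> West
  L (left (90° counter-clockwise)) -> South
Final: South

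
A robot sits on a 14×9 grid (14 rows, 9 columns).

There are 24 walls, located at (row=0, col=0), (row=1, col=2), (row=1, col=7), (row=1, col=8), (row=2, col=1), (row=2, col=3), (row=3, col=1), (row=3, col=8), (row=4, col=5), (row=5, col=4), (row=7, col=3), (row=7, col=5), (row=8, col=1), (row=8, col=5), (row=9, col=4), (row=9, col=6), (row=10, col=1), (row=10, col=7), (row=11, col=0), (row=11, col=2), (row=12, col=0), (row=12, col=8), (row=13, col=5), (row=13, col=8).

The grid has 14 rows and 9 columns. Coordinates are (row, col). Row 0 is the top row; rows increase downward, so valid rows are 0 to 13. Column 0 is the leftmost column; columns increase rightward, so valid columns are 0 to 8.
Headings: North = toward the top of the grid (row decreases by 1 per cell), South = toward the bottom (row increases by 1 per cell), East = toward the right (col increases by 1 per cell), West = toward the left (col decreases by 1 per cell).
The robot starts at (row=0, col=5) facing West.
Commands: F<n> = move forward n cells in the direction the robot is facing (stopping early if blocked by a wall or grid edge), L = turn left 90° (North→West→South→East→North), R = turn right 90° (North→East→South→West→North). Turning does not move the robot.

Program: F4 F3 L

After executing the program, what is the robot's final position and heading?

Start: (row=0, col=5), facing West
  F4: move forward 4, now at (row=0, col=1)
  F3: move forward 0/3 (blocked), now at (row=0, col=1)
  L: turn left, now facing South
Final: (row=0, col=1), facing South

Answer: Final position: (row=0, col=1), facing South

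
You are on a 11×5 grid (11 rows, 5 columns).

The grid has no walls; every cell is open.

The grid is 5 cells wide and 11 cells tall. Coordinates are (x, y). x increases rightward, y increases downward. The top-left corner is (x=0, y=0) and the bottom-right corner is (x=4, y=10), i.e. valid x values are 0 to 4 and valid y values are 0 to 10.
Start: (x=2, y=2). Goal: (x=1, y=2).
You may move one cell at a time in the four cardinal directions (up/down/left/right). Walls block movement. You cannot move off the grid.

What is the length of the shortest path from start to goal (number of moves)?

Answer: Shortest path length: 1

Derivation:
BFS from (x=2, y=2) until reaching (x=1, y=2):
  Distance 0: (x=2, y=2)
  Distance 1: (x=2, y=1), (x=1, y=2), (x=3, y=2), (x=2, y=3)  <- goal reached here
One shortest path (1 moves): (x=2, y=2) -> (x=1, y=2)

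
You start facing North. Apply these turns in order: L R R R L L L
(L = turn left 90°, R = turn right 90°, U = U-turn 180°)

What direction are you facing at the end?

Start: North
  L (left (90° counter-clockwise)) -> West
  R (right (90° clockwise)) -> North
  R (right (90° clockwise)) -> East
  R (right (90° clockwise)) -> South
  L (left (90° counter-clockwise)) -> East
  L (left (90° counter-clockwise)) -> North
  L (left (90° counter-clockwise)) -> West
Final: West

Answer: Final heading: West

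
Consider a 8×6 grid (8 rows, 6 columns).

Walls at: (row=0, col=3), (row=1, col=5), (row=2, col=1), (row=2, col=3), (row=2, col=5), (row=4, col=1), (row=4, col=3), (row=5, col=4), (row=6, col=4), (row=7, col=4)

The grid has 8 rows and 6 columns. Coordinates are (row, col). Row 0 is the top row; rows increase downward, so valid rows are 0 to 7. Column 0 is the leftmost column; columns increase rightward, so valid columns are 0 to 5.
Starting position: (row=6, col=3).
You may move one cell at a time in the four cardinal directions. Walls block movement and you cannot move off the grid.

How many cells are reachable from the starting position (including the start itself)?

BFS flood-fill from (row=6, col=3):
  Distance 0: (row=6, col=3)
  Distance 1: (row=5, col=3), (row=6, col=2), (row=7, col=3)
  Distance 2: (row=5, col=2), (row=6, col=1), (row=7, col=2)
  Distance 3: (row=4, col=2), (row=5, col=1), (row=6, col=0), (row=7, col=1)
  Distance 4: (row=3, col=2), (row=5, col=0), (row=7, col=0)
  Distance 5: (row=2, col=2), (row=3, col=1), (row=3, col=3), (row=4, col=0)
  Distance 6: (row=1, col=2), (row=3, col=0), (row=3, col=4)
  Distance 7: (row=0, col=2), (row=1, col=1), (row=1, col=3), (row=2, col=0), (row=2, col=4), (row=3, col=5), (row=4, col=4)
  Distance 8: (row=0, col=1), (row=1, col=0), (row=1, col=4), (row=4, col=5)
  Distance 9: (row=0, col=0), (row=0, col=4), (row=5, col=5)
  Distance 10: (row=0, col=5), (row=6, col=5)
  Distance 11: (row=7, col=5)
Total reachable: 38 (grid has 38 open cells total)

Answer: Reachable cells: 38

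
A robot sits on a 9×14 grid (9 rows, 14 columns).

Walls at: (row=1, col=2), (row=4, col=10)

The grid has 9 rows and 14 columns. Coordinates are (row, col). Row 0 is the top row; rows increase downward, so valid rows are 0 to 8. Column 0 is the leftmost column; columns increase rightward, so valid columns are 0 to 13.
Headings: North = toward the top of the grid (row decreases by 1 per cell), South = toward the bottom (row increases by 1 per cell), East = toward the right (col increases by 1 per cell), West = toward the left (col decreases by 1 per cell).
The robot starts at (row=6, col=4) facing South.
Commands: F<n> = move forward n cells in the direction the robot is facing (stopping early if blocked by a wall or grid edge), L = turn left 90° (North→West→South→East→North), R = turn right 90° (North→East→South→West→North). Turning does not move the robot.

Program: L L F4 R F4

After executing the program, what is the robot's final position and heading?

Answer: Final position: (row=2, col=8), facing East

Derivation:
Start: (row=6, col=4), facing South
  L: turn left, now facing East
  L: turn left, now facing North
  F4: move forward 4, now at (row=2, col=4)
  R: turn right, now facing East
  F4: move forward 4, now at (row=2, col=8)
Final: (row=2, col=8), facing East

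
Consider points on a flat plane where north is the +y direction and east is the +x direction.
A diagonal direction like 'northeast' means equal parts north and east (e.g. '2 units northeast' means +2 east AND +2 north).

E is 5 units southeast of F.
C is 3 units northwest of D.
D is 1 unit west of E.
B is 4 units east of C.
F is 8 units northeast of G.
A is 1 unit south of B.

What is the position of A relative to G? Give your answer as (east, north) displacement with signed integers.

Place G at the origin (east=0, north=0).
  F is 8 units northeast of G: delta (east=+8, north=+8); F at (east=8, north=8).
  E is 5 units southeast of F: delta (east=+5, north=-5); E at (east=13, north=3).
  D is 1 unit west of E: delta (east=-1, north=+0); D at (east=12, north=3).
  C is 3 units northwest of D: delta (east=-3, north=+3); C at (east=9, north=6).
  B is 4 units east of C: delta (east=+4, north=+0); B at (east=13, north=6).
  A is 1 unit south of B: delta (east=+0, north=-1); A at (east=13, north=5).
Therefore A relative to G: (east=13, north=5).

Answer: A is at (east=13, north=5) relative to G.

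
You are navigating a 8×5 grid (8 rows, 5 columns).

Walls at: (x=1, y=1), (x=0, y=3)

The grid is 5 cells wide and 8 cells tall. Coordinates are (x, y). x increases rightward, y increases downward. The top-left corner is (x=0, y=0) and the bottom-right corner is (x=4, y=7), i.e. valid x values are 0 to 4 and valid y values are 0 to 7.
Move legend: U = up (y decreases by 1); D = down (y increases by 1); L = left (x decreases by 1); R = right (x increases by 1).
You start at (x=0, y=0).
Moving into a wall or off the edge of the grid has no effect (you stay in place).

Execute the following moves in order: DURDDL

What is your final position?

Start: (x=0, y=0)
  D (down): (x=0, y=0) -> (x=0, y=1)
  U (up): (x=0, y=1) -> (x=0, y=0)
  R (right): (x=0, y=0) -> (x=1, y=0)
  D (down): blocked, stay at (x=1, y=0)
  D (down): blocked, stay at (x=1, y=0)
  L (left): (x=1, y=0) -> (x=0, y=0)
Final: (x=0, y=0)

Answer: Final position: (x=0, y=0)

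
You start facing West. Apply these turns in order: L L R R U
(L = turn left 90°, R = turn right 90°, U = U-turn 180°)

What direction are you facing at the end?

Start: West
  L (left (90° counter-clockwise)) -> South
  L (left (90° counter-clockwise)) -> East
  R (right (90° clockwise)) -> South
  R (right (90° clockwise)) -> West
  U (U-turn (180°)) -> East
Final: East

Answer: Final heading: East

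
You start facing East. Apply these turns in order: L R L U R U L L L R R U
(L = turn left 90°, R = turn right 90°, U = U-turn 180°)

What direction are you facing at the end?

Answer: Final heading: South

Derivation:
Start: East
  L (left (90° counter-clockwise)) -> North
  R (right (90° clockwise)) -> East
  L (left (90° counter-clockwise)) -> North
  U (U-turn (180°)) -> South
  R (right (90° clockwise)) -> West
  U (U-turn (180°)) -> East
  L (left (90° counter-clockwise)) -> North
  L (left (90° counter-clockwise)) -> West
  L (left (90° counter-clockwise)) -> South
  R (right (90° clockwise)) -> West
  R (right (90° clockwise)) -> North
  U (U-turn (180°)) -> South
Final: South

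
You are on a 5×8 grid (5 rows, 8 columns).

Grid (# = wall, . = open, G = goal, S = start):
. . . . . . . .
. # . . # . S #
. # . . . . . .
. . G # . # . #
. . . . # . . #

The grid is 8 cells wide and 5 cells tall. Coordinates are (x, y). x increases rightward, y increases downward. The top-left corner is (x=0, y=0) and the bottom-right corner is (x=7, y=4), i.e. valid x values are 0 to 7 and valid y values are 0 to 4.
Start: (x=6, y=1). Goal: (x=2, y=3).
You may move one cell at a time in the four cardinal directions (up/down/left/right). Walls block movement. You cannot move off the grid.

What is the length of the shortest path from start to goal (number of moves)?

Answer: Shortest path length: 6

Derivation:
BFS from (x=6, y=1) until reaching (x=2, y=3):
  Distance 0: (x=6, y=1)
  Distance 1: (x=6, y=0), (x=5, y=1), (x=6, y=2)
  Distance 2: (x=5, y=0), (x=7, y=0), (x=5, y=2), (x=7, y=2), (x=6, y=3)
  Distance 3: (x=4, y=0), (x=4, y=2), (x=6, y=4)
  Distance 4: (x=3, y=0), (x=3, y=2), (x=4, y=3), (x=5, y=4)
  Distance 5: (x=2, y=0), (x=3, y=1), (x=2, y=2)
  Distance 6: (x=1, y=0), (x=2, y=1), (x=2, y=3)  <- goal reached here
One shortest path (6 moves): (x=6, y=1) -> (x=5, y=1) -> (x=5, y=2) -> (x=4, y=2) -> (x=3, y=2) -> (x=2, y=2) -> (x=2, y=3)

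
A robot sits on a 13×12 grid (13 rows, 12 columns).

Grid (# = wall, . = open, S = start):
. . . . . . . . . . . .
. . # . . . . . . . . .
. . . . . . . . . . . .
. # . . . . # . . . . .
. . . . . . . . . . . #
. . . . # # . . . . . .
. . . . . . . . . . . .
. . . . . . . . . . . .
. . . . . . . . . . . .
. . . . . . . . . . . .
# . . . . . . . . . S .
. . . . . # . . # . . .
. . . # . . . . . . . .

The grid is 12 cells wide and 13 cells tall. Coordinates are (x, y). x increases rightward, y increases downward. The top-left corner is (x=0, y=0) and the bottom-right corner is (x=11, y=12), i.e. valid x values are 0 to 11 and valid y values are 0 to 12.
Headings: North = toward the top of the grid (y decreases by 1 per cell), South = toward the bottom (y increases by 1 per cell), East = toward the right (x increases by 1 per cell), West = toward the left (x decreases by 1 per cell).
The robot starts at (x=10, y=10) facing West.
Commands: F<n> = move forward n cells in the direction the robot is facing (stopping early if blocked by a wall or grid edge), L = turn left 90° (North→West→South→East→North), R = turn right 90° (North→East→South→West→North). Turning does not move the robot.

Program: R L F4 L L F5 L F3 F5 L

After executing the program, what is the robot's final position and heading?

Answer: Final position: (x=11, y=5), facing West

Derivation:
Start: (x=10, y=10), facing West
  R: turn right, now facing North
  L: turn left, now facing West
  F4: move forward 4, now at (x=6, y=10)
  L: turn left, now facing South
  L: turn left, now facing East
  F5: move forward 5, now at (x=11, y=10)
  L: turn left, now facing North
  F3: move forward 3, now at (x=11, y=7)
  F5: move forward 2/5 (blocked), now at (x=11, y=5)
  L: turn left, now facing West
Final: (x=11, y=5), facing West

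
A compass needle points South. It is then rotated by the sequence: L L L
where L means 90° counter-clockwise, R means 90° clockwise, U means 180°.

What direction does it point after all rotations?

Answer: Final heading: West

Derivation:
Start: South
  L (left (90° counter-clockwise)) -> East
  L (left (90° counter-clockwise)) -> North
  L (left (90° counter-clockwise)) -> West
Final: West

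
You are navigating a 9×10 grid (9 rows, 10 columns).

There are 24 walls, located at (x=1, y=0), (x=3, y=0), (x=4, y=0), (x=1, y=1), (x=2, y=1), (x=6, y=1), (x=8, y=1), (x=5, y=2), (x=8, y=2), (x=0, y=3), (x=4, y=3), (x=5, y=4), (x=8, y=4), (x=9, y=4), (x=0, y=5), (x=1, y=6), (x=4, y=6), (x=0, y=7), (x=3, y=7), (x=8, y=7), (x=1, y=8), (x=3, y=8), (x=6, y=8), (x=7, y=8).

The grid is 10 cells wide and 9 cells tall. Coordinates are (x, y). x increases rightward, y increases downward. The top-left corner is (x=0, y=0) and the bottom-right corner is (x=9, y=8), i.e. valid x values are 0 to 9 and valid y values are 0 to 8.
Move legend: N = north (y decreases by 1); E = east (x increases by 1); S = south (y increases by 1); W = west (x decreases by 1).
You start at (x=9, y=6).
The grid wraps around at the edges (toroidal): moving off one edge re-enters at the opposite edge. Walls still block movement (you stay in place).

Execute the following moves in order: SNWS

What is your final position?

Start: (x=9, y=6)
  S (south): (x=9, y=6) -> (x=9, y=7)
  N (north): (x=9, y=7) -> (x=9, y=6)
  W (west): (x=9, y=6) -> (x=8, y=6)
  S (south): blocked, stay at (x=8, y=6)
Final: (x=8, y=6)

Answer: Final position: (x=8, y=6)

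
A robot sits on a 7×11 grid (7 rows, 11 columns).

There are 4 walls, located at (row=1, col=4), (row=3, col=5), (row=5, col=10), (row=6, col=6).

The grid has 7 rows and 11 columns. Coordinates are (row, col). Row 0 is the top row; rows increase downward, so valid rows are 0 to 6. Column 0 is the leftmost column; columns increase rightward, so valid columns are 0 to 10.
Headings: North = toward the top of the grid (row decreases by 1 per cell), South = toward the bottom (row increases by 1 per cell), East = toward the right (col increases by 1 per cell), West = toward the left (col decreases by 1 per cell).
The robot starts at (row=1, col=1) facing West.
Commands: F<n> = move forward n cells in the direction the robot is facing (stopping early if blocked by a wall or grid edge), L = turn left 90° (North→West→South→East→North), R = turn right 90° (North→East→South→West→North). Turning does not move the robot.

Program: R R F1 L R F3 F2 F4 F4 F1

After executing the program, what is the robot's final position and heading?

Answer: Final position: (row=1, col=3), facing East

Derivation:
Start: (row=1, col=1), facing West
  R: turn right, now facing North
  R: turn right, now facing East
  F1: move forward 1, now at (row=1, col=2)
  L: turn left, now facing North
  R: turn right, now facing East
  F3: move forward 1/3 (blocked), now at (row=1, col=3)
  F2: move forward 0/2 (blocked), now at (row=1, col=3)
  F4: move forward 0/4 (blocked), now at (row=1, col=3)
  F4: move forward 0/4 (blocked), now at (row=1, col=3)
  F1: move forward 0/1 (blocked), now at (row=1, col=3)
Final: (row=1, col=3), facing East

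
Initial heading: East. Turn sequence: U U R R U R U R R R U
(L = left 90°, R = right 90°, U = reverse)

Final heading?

Start: East
  U (U-turn (180°)) -> West
  U (U-turn (180°)) -> East
  R (right (90° clockwise)) -> South
  R (right (90° clockwise)) -> West
  U (U-turn (180°)) -> East
  R (right (90° clockwise)) -> South
  U (U-turn (180°)) -> North
  R (right (90° clockwise)) -> East
  R (right (90° clockwise)) -> South
  R (right (90° clockwise)) -> West
  U (U-turn (180°)) -> East
Final: East

Answer: Final heading: East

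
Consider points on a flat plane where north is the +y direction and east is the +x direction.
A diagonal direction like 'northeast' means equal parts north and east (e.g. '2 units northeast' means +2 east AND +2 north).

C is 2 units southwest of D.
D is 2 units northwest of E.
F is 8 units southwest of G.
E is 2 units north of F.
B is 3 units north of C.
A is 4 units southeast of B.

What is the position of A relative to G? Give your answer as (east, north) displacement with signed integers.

Place G at the origin (east=0, north=0).
  F is 8 units southwest of G: delta (east=-8, north=-8); F at (east=-8, north=-8).
  E is 2 units north of F: delta (east=+0, north=+2); E at (east=-8, north=-6).
  D is 2 units northwest of E: delta (east=-2, north=+2); D at (east=-10, north=-4).
  C is 2 units southwest of D: delta (east=-2, north=-2); C at (east=-12, north=-6).
  B is 3 units north of C: delta (east=+0, north=+3); B at (east=-12, north=-3).
  A is 4 units southeast of B: delta (east=+4, north=-4); A at (east=-8, north=-7).
Therefore A relative to G: (east=-8, north=-7).

Answer: A is at (east=-8, north=-7) relative to G.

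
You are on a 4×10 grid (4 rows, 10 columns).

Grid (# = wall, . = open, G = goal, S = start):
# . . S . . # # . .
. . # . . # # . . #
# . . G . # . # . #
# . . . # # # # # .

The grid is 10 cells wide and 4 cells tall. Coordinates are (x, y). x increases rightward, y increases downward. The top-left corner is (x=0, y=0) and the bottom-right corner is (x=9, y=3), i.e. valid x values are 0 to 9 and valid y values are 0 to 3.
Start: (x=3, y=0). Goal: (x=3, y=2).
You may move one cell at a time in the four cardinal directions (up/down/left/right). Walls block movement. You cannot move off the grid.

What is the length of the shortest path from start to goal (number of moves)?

BFS from (x=3, y=0) until reaching (x=3, y=2):
  Distance 0: (x=3, y=0)
  Distance 1: (x=2, y=0), (x=4, y=0), (x=3, y=1)
  Distance 2: (x=1, y=0), (x=5, y=0), (x=4, y=1), (x=3, y=2)  <- goal reached here
One shortest path (2 moves): (x=3, y=0) -> (x=3, y=1) -> (x=3, y=2)

Answer: Shortest path length: 2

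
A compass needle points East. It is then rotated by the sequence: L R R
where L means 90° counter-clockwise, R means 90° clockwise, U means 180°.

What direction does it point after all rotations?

Answer: Final heading: South

Derivation:
Start: East
  L (left (90° counter-clockwise)) -> North
  R (right (90° clockwise)) -> East
  R (right (90° clockwise)) -> South
Final: South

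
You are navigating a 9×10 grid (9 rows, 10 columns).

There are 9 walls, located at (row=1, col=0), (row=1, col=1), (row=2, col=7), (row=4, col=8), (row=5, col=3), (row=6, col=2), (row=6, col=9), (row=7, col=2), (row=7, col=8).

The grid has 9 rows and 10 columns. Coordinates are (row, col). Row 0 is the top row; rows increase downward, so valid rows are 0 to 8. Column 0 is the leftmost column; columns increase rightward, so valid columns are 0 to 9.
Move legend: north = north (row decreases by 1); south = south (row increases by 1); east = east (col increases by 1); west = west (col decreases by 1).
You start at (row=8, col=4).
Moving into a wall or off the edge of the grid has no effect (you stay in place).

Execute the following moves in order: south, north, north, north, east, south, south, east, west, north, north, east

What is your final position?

Start: (row=8, col=4)
  south (south): blocked, stay at (row=8, col=4)
  north (north): (row=8, col=4) -> (row=7, col=4)
  north (north): (row=7, col=4) -> (row=6, col=4)
  north (north): (row=6, col=4) -> (row=5, col=4)
  east (east): (row=5, col=4) -> (row=5, col=5)
  south (south): (row=5, col=5) -> (row=6, col=5)
  south (south): (row=6, col=5) -> (row=7, col=5)
  east (east): (row=7, col=5) -> (row=7, col=6)
  west (west): (row=7, col=6) -> (row=7, col=5)
  north (north): (row=7, col=5) -> (row=6, col=5)
  north (north): (row=6, col=5) -> (row=5, col=5)
  east (east): (row=5, col=5) -> (row=5, col=6)
Final: (row=5, col=6)

Answer: Final position: (row=5, col=6)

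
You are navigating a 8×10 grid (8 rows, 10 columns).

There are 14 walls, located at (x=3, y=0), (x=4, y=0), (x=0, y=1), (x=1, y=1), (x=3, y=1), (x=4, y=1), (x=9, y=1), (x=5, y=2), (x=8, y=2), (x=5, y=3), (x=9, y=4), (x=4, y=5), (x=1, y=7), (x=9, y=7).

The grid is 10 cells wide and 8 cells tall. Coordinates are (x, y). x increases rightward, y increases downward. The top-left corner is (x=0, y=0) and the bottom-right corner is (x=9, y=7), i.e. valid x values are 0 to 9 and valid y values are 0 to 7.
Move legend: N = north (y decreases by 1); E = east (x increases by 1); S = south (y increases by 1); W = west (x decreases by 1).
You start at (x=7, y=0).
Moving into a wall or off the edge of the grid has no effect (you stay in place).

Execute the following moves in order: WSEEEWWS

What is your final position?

Start: (x=7, y=0)
  W (west): (x=7, y=0) -> (x=6, y=0)
  S (south): (x=6, y=0) -> (x=6, y=1)
  E (east): (x=6, y=1) -> (x=7, y=1)
  E (east): (x=7, y=1) -> (x=8, y=1)
  E (east): blocked, stay at (x=8, y=1)
  W (west): (x=8, y=1) -> (x=7, y=1)
  W (west): (x=7, y=1) -> (x=6, y=1)
  S (south): (x=6, y=1) -> (x=6, y=2)
Final: (x=6, y=2)

Answer: Final position: (x=6, y=2)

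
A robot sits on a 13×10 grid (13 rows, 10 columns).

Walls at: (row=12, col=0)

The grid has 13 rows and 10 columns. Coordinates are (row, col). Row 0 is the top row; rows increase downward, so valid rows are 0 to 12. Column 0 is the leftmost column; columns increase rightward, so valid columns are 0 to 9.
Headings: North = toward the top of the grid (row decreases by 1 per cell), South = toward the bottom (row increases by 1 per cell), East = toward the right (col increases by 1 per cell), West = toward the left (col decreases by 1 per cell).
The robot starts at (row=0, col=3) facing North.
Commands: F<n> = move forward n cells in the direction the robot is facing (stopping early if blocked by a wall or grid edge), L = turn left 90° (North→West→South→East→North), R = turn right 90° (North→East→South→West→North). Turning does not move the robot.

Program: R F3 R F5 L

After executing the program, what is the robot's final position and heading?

Start: (row=0, col=3), facing North
  R: turn right, now facing East
  F3: move forward 3, now at (row=0, col=6)
  R: turn right, now facing South
  F5: move forward 5, now at (row=5, col=6)
  L: turn left, now facing East
Final: (row=5, col=6), facing East

Answer: Final position: (row=5, col=6), facing East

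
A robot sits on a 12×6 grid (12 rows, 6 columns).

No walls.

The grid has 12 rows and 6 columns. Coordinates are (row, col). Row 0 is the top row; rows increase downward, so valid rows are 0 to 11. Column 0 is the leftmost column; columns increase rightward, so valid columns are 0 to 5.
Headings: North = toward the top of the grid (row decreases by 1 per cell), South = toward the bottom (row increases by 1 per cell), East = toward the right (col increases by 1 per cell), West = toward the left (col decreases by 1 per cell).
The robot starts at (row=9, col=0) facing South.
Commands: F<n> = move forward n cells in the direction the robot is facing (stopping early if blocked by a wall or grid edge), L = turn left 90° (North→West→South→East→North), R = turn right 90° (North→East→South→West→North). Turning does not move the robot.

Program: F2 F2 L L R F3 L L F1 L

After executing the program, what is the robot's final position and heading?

Start: (row=9, col=0), facing South
  F2: move forward 2, now at (row=11, col=0)
  F2: move forward 0/2 (blocked), now at (row=11, col=0)
  L: turn left, now facing East
  L: turn left, now facing North
  R: turn right, now facing East
  F3: move forward 3, now at (row=11, col=3)
  L: turn left, now facing North
  L: turn left, now facing West
  F1: move forward 1, now at (row=11, col=2)
  L: turn left, now facing South
Final: (row=11, col=2), facing South

Answer: Final position: (row=11, col=2), facing South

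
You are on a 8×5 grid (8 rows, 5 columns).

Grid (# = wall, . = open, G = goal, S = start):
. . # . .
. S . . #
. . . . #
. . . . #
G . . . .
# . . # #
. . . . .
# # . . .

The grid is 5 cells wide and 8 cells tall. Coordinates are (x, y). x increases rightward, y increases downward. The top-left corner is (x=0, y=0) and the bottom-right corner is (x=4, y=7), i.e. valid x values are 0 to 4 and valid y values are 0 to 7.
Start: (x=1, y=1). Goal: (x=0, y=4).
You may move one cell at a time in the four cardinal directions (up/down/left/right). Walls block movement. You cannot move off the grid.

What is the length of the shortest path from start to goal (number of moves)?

BFS from (x=1, y=1) until reaching (x=0, y=4):
  Distance 0: (x=1, y=1)
  Distance 1: (x=1, y=0), (x=0, y=1), (x=2, y=1), (x=1, y=2)
  Distance 2: (x=0, y=0), (x=3, y=1), (x=0, y=2), (x=2, y=2), (x=1, y=3)
  Distance 3: (x=3, y=0), (x=3, y=2), (x=0, y=3), (x=2, y=3), (x=1, y=4)
  Distance 4: (x=4, y=0), (x=3, y=3), (x=0, y=4), (x=2, y=4), (x=1, y=5)  <- goal reached here
One shortest path (4 moves): (x=1, y=1) -> (x=0, y=1) -> (x=0, y=2) -> (x=0, y=3) -> (x=0, y=4)

Answer: Shortest path length: 4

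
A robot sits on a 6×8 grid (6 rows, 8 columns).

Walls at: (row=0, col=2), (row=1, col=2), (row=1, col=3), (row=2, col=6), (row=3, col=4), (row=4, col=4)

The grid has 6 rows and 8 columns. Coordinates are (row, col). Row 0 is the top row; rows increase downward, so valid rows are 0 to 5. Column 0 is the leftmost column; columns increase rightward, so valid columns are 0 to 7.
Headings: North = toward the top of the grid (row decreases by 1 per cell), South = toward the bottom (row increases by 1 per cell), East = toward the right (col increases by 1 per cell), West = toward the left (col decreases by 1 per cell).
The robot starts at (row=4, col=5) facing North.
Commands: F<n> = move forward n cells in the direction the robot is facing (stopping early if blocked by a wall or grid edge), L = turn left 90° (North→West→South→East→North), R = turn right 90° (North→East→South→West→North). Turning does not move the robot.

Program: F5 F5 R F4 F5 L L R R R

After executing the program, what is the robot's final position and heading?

Start: (row=4, col=5), facing North
  F5: move forward 4/5 (blocked), now at (row=0, col=5)
  F5: move forward 0/5 (blocked), now at (row=0, col=5)
  R: turn right, now facing East
  F4: move forward 2/4 (blocked), now at (row=0, col=7)
  F5: move forward 0/5 (blocked), now at (row=0, col=7)
  L: turn left, now facing North
  L: turn left, now facing West
  R: turn right, now facing North
  R: turn right, now facing East
  R: turn right, now facing South
Final: (row=0, col=7), facing South

Answer: Final position: (row=0, col=7), facing South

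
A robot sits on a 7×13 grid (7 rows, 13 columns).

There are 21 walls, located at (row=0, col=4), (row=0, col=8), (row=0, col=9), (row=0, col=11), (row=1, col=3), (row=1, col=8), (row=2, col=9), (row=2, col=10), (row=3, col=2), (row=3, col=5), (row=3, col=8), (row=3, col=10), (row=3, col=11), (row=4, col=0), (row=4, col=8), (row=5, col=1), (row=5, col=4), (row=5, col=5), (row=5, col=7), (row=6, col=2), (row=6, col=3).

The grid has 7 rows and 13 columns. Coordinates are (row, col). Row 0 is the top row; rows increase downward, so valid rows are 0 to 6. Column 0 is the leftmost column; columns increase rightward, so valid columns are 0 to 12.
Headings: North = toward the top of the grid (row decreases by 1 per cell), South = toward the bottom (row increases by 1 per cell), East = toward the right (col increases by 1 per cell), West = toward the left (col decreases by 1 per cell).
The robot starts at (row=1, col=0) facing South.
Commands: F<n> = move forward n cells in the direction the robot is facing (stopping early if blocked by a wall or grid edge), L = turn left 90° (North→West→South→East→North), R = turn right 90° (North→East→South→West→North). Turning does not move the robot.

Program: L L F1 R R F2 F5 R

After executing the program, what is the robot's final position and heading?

Answer: Final position: (row=3, col=0), facing West

Derivation:
Start: (row=1, col=0), facing South
  L: turn left, now facing East
  L: turn left, now facing North
  F1: move forward 1, now at (row=0, col=0)
  R: turn right, now facing East
  R: turn right, now facing South
  F2: move forward 2, now at (row=2, col=0)
  F5: move forward 1/5 (blocked), now at (row=3, col=0)
  R: turn right, now facing West
Final: (row=3, col=0), facing West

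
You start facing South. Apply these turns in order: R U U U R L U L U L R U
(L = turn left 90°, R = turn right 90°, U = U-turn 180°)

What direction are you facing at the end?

Start: South
  R (right (90° clockwise)) -> West
  U (U-turn (180°)) -> East
  U (U-turn (180°)) -> West
  U (U-turn (180°)) -> East
  R (right (90° clockwise)) -> South
  L (left (90° counter-clockwise)) -> East
  U (U-turn (180°)) -> West
  L (left (90° counter-clockwise)) -> South
  U (U-turn (180°)) -> North
  L (left (90° counter-clockwise)) -> West
  R (right (90° clockwise)) -> North
  U (U-turn (180°)) -> South
Final: South

Answer: Final heading: South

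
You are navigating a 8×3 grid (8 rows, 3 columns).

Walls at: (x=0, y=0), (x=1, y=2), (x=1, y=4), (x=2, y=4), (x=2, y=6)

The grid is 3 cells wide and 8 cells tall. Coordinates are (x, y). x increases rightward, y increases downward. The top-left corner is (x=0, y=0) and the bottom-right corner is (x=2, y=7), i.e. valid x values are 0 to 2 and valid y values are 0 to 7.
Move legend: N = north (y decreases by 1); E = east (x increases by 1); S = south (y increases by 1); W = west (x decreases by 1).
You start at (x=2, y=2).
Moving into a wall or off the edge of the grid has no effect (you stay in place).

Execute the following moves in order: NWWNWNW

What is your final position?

Start: (x=2, y=2)
  N (north): (x=2, y=2) -> (x=2, y=1)
  W (west): (x=2, y=1) -> (x=1, y=1)
  W (west): (x=1, y=1) -> (x=0, y=1)
  N (north): blocked, stay at (x=0, y=1)
  W (west): blocked, stay at (x=0, y=1)
  N (north): blocked, stay at (x=0, y=1)
  W (west): blocked, stay at (x=0, y=1)
Final: (x=0, y=1)

Answer: Final position: (x=0, y=1)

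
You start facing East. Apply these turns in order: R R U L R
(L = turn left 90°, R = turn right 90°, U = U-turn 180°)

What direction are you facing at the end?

Answer: Final heading: East

Derivation:
Start: East
  R (right (90° clockwise)) -> South
  R (right (90° clockwise)) -> West
  U (U-turn (180°)) -> East
  L (left (90° counter-clockwise)) -> North
  R (right (90° clockwise)) -> East
Final: East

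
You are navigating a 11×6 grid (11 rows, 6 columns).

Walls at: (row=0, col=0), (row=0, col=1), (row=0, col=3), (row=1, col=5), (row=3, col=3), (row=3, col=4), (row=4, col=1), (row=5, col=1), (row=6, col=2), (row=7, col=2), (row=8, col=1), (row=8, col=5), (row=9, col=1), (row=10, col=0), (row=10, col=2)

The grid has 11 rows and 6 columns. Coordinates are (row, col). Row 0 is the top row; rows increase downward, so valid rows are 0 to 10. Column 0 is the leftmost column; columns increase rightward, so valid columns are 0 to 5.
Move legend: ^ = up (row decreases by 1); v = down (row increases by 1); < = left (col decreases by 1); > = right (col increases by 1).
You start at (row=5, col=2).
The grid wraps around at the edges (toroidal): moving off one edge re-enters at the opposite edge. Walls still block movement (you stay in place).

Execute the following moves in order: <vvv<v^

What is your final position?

Start: (row=5, col=2)
  < (left): blocked, stay at (row=5, col=2)
  [×3]v (down): blocked, stay at (row=5, col=2)
  < (left): blocked, stay at (row=5, col=2)
  v (down): blocked, stay at (row=5, col=2)
  ^ (up): (row=5, col=2) -> (row=4, col=2)
Final: (row=4, col=2)

Answer: Final position: (row=4, col=2)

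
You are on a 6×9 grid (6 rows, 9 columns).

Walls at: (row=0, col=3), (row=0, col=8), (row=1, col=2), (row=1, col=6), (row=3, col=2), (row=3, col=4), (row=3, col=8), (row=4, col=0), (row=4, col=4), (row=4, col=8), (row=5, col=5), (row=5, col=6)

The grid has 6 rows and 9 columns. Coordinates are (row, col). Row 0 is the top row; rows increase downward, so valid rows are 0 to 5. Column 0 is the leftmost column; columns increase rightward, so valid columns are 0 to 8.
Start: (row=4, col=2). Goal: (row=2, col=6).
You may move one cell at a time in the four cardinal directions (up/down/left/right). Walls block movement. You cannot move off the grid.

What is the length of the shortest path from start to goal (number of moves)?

BFS from (row=4, col=2) until reaching (row=2, col=6):
  Distance 0: (row=4, col=2)
  Distance 1: (row=4, col=1), (row=4, col=3), (row=5, col=2)
  Distance 2: (row=3, col=1), (row=3, col=3), (row=5, col=1), (row=5, col=3)
  Distance 3: (row=2, col=1), (row=2, col=3), (row=3, col=0), (row=5, col=0), (row=5, col=4)
  Distance 4: (row=1, col=1), (row=1, col=3), (row=2, col=0), (row=2, col=2), (row=2, col=4)
  Distance 5: (row=0, col=1), (row=1, col=0), (row=1, col=4), (row=2, col=5)
  Distance 6: (row=0, col=0), (row=0, col=2), (row=0, col=4), (row=1, col=5), (row=2, col=6), (row=3, col=5)  <- goal reached here
One shortest path (6 moves): (row=4, col=2) -> (row=4, col=3) -> (row=3, col=3) -> (row=2, col=3) -> (row=2, col=4) -> (row=2, col=5) -> (row=2, col=6)

Answer: Shortest path length: 6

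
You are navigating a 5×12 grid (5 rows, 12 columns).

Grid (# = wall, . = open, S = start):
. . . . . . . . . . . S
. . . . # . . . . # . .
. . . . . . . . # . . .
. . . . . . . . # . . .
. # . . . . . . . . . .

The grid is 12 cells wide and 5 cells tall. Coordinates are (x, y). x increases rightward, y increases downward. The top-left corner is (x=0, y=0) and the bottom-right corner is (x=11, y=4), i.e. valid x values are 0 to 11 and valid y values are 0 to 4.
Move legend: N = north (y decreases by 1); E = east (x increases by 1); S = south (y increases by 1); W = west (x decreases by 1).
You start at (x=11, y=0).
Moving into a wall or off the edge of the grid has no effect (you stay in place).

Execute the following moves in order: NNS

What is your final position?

Start: (x=11, y=0)
  N (north): blocked, stay at (x=11, y=0)
  N (north): blocked, stay at (x=11, y=0)
  S (south): (x=11, y=0) -> (x=11, y=1)
Final: (x=11, y=1)

Answer: Final position: (x=11, y=1)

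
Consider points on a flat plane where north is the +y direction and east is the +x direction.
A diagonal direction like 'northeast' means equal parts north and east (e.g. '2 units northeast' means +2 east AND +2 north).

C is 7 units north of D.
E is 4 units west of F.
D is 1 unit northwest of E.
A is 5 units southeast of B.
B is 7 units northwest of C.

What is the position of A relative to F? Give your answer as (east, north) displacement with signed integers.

Place F at the origin (east=0, north=0).
  E is 4 units west of F: delta (east=-4, north=+0); E at (east=-4, north=0).
  D is 1 unit northwest of E: delta (east=-1, north=+1); D at (east=-5, north=1).
  C is 7 units north of D: delta (east=+0, north=+7); C at (east=-5, north=8).
  B is 7 units northwest of C: delta (east=-7, north=+7); B at (east=-12, north=15).
  A is 5 units southeast of B: delta (east=+5, north=-5); A at (east=-7, north=10).
Therefore A relative to F: (east=-7, north=10).

Answer: A is at (east=-7, north=10) relative to F.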